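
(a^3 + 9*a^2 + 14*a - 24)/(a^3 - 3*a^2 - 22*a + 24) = (a + 6)/(a - 6)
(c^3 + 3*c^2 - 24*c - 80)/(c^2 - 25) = (c^2 + 8*c + 16)/(c + 5)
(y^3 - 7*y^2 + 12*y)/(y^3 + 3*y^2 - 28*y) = (y - 3)/(y + 7)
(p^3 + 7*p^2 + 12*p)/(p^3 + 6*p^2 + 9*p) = (p + 4)/(p + 3)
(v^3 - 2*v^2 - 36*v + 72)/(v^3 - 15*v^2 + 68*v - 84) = (v + 6)/(v - 7)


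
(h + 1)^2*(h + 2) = h^3 + 4*h^2 + 5*h + 2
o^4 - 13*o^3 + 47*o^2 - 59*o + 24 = (o - 8)*(o - 3)*(o - 1)^2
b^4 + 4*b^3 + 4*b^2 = b^2*(b + 2)^2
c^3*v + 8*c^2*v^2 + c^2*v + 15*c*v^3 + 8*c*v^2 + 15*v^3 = (c + 3*v)*(c + 5*v)*(c*v + v)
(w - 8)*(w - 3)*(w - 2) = w^3 - 13*w^2 + 46*w - 48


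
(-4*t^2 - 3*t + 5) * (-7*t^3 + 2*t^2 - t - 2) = 28*t^5 + 13*t^4 - 37*t^3 + 21*t^2 + t - 10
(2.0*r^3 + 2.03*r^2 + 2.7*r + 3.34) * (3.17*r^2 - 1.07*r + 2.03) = 6.34*r^5 + 4.2951*r^4 + 10.4469*r^3 + 11.8197*r^2 + 1.9072*r + 6.7802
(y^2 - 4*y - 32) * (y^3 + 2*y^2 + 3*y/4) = y^5 - 2*y^4 - 157*y^3/4 - 67*y^2 - 24*y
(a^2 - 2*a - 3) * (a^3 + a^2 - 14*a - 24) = a^5 - a^4 - 19*a^3 + a^2 + 90*a + 72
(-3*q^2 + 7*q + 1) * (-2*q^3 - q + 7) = 6*q^5 - 14*q^4 + q^3 - 28*q^2 + 48*q + 7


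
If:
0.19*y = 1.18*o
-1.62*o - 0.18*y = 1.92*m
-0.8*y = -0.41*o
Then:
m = 0.00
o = 0.00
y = 0.00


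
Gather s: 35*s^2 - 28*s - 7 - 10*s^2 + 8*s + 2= 25*s^2 - 20*s - 5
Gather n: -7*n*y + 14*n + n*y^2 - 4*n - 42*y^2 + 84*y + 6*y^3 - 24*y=n*(y^2 - 7*y + 10) + 6*y^3 - 42*y^2 + 60*y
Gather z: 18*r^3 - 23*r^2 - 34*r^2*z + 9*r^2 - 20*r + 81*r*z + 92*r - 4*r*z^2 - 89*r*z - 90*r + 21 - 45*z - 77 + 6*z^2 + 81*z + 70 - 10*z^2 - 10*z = 18*r^3 - 14*r^2 - 18*r + z^2*(-4*r - 4) + z*(-34*r^2 - 8*r + 26) + 14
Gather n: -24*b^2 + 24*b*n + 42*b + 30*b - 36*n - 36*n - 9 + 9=-24*b^2 + 72*b + n*(24*b - 72)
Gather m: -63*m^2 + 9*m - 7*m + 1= -63*m^2 + 2*m + 1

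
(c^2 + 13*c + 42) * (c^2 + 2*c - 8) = c^4 + 15*c^3 + 60*c^2 - 20*c - 336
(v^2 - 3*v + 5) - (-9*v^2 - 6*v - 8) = 10*v^2 + 3*v + 13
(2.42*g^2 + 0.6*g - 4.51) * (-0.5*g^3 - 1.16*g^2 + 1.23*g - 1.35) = -1.21*g^5 - 3.1072*g^4 + 4.5356*g^3 + 2.7026*g^2 - 6.3573*g + 6.0885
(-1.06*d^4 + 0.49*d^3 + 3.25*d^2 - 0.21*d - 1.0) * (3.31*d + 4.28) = -3.5086*d^5 - 2.9149*d^4 + 12.8547*d^3 + 13.2149*d^2 - 4.2088*d - 4.28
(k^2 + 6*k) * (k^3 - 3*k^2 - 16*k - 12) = k^5 + 3*k^4 - 34*k^3 - 108*k^2 - 72*k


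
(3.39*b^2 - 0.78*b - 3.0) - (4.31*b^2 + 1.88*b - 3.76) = -0.919999999999999*b^2 - 2.66*b + 0.76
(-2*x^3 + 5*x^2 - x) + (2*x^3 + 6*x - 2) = 5*x^2 + 5*x - 2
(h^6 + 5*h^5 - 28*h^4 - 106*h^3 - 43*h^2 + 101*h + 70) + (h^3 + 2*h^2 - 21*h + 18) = h^6 + 5*h^5 - 28*h^4 - 105*h^3 - 41*h^2 + 80*h + 88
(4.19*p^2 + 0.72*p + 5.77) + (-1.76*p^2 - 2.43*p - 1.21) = 2.43*p^2 - 1.71*p + 4.56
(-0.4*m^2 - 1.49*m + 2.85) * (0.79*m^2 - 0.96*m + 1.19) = -0.316*m^4 - 0.7931*m^3 + 3.2059*m^2 - 4.5091*m + 3.3915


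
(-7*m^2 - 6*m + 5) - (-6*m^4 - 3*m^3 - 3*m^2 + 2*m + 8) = 6*m^4 + 3*m^3 - 4*m^2 - 8*m - 3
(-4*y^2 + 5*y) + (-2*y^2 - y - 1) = -6*y^2 + 4*y - 1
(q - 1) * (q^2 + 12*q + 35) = q^3 + 11*q^2 + 23*q - 35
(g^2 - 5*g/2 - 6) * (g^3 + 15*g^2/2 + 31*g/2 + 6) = g^5 + 5*g^4 - 37*g^3/4 - 311*g^2/4 - 108*g - 36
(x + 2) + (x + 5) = 2*x + 7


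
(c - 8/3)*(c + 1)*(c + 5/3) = c^3 - 49*c/9 - 40/9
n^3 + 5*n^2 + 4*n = n*(n + 1)*(n + 4)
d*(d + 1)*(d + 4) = d^3 + 5*d^2 + 4*d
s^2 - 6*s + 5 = (s - 5)*(s - 1)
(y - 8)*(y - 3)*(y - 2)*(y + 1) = y^4 - 12*y^3 + 33*y^2 - 2*y - 48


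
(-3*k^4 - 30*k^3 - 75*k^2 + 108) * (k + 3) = -3*k^5 - 39*k^4 - 165*k^3 - 225*k^2 + 108*k + 324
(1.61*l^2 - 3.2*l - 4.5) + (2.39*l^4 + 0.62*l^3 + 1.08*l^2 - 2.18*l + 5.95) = 2.39*l^4 + 0.62*l^3 + 2.69*l^2 - 5.38*l + 1.45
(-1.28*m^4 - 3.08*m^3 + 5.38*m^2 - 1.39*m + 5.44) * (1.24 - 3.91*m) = 5.0048*m^5 + 10.4556*m^4 - 24.855*m^3 + 12.1061*m^2 - 22.994*m + 6.7456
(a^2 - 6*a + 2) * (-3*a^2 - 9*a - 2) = -3*a^4 + 9*a^3 + 46*a^2 - 6*a - 4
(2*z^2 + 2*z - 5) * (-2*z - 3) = -4*z^3 - 10*z^2 + 4*z + 15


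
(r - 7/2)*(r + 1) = r^2 - 5*r/2 - 7/2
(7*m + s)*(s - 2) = 7*m*s - 14*m + s^2 - 2*s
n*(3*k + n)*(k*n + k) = 3*k^2*n^2 + 3*k^2*n + k*n^3 + k*n^2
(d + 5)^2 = d^2 + 10*d + 25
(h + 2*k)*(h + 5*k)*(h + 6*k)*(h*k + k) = h^4*k + 13*h^3*k^2 + h^3*k + 52*h^2*k^3 + 13*h^2*k^2 + 60*h*k^4 + 52*h*k^3 + 60*k^4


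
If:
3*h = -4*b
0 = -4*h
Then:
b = 0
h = 0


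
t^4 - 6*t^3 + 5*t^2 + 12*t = t*(t - 4)*(t - 3)*(t + 1)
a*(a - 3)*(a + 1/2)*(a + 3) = a^4 + a^3/2 - 9*a^2 - 9*a/2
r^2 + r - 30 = (r - 5)*(r + 6)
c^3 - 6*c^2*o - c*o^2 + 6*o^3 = (c - 6*o)*(c - o)*(c + o)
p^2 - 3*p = p*(p - 3)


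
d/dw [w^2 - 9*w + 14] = 2*w - 9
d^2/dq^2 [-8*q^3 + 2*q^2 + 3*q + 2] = 4 - 48*q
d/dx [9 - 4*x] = -4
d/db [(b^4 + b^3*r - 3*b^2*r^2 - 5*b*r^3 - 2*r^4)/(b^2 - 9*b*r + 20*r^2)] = 2*(b^5 - 13*b^4*r + 31*b^3*r^2 + 46*b^2*r^3 - 58*b*r^4 - 59*r^5)/(b^4 - 18*b^3*r + 121*b^2*r^2 - 360*b*r^3 + 400*r^4)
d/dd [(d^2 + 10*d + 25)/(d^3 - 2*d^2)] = (-d^3 - 20*d^2 - 55*d + 100)/(d^3*(d^2 - 4*d + 4))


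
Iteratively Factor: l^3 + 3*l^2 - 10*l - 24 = (l + 4)*(l^2 - l - 6) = (l + 2)*(l + 4)*(l - 3)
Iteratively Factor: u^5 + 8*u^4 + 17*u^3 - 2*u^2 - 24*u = (u + 4)*(u^4 + 4*u^3 + u^2 - 6*u) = (u + 3)*(u + 4)*(u^3 + u^2 - 2*u) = (u + 2)*(u + 3)*(u + 4)*(u^2 - u) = (u - 1)*(u + 2)*(u + 3)*(u + 4)*(u)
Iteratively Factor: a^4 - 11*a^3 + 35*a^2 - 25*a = (a)*(a^3 - 11*a^2 + 35*a - 25) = a*(a - 1)*(a^2 - 10*a + 25) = a*(a - 5)*(a - 1)*(a - 5)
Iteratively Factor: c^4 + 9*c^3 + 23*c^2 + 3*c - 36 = (c - 1)*(c^3 + 10*c^2 + 33*c + 36) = (c - 1)*(c + 4)*(c^2 + 6*c + 9) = (c - 1)*(c + 3)*(c + 4)*(c + 3)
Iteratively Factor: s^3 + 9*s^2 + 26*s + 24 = (s + 4)*(s^2 + 5*s + 6) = (s + 2)*(s + 4)*(s + 3)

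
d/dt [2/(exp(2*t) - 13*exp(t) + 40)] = (26 - 4*exp(t))*exp(t)/(exp(2*t) - 13*exp(t) + 40)^2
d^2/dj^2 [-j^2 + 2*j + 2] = -2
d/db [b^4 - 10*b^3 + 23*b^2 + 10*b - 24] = 4*b^3 - 30*b^2 + 46*b + 10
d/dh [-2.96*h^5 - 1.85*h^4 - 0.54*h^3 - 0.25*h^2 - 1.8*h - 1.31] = -14.8*h^4 - 7.4*h^3 - 1.62*h^2 - 0.5*h - 1.8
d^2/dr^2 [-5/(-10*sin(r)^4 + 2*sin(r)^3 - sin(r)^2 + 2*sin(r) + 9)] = (-8000*sin(r)^8 + 2300*sin(r)^7 + 9220*sin(r)^6 - 2990*sin(r)^5 - 6120*sin(r)^4 + 280*sin(r)^3 + 5350*sin(r)^2 - 510*sin(r) + 130)/((sin(r)^2 + 1)^3*(10*sin(r)^2 - 2*sin(r) - 9)^3)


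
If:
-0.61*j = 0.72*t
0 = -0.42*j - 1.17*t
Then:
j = 0.00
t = 0.00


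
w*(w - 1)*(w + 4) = w^3 + 3*w^2 - 4*w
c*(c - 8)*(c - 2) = c^3 - 10*c^2 + 16*c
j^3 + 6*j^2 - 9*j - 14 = (j - 2)*(j + 1)*(j + 7)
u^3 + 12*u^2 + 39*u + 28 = (u + 1)*(u + 4)*(u + 7)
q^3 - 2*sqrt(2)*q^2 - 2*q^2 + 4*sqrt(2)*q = q*(q - 2)*(q - 2*sqrt(2))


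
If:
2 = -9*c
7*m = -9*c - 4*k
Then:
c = -2/9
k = 1/2 - 7*m/4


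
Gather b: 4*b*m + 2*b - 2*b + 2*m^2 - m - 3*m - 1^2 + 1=4*b*m + 2*m^2 - 4*m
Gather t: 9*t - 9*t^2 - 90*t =-9*t^2 - 81*t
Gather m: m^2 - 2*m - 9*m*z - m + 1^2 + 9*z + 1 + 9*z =m^2 + m*(-9*z - 3) + 18*z + 2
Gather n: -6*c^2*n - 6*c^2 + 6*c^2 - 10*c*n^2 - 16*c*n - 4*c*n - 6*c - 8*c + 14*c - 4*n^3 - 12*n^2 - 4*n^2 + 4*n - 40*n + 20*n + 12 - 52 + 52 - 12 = -4*n^3 + n^2*(-10*c - 16) + n*(-6*c^2 - 20*c - 16)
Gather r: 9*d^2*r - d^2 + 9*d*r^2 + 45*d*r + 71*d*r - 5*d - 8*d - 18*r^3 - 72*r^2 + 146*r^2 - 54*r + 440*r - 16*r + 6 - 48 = -d^2 - 13*d - 18*r^3 + r^2*(9*d + 74) + r*(9*d^2 + 116*d + 370) - 42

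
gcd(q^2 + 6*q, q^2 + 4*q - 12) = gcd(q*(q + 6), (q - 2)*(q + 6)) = q + 6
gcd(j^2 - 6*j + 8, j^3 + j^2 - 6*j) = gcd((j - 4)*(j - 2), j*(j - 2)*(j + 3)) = j - 2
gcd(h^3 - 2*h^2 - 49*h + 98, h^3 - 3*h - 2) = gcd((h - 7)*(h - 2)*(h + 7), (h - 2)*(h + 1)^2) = h - 2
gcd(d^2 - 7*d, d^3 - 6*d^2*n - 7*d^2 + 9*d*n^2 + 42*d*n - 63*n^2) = d - 7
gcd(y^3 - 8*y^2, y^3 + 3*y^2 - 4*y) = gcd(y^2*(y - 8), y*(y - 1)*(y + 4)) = y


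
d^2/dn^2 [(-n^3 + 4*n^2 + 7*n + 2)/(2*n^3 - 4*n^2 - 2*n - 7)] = 2*(8*n^6 + 72*n^5 - 156*n^4 + 396*n^3 + 282*n^2 - 603*n + 50)/(8*n^9 - 48*n^8 + 72*n^7 - 52*n^6 + 264*n^5 - 216*n^4 - 50*n^3 - 672*n^2 - 294*n - 343)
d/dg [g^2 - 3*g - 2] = 2*g - 3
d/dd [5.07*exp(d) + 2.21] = 5.07*exp(d)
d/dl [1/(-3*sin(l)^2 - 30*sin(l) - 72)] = 2*(sin(l) + 5)*cos(l)/(3*(sin(l)^2 + 10*sin(l) + 24)^2)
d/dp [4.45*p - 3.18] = 4.45000000000000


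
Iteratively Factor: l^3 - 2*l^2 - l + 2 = (l + 1)*(l^2 - 3*l + 2) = (l - 1)*(l + 1)*(l - 2)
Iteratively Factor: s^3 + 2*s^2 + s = (s + 1)*(s^2 + s) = s*(s + 1)*(s + 1)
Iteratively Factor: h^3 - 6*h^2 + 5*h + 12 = (h - 3)*(h^2 - 3*h - 4) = (h - 3)*(h + 1)*(h - 4)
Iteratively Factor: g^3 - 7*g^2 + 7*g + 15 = (g - 3)*(g^2 - 4*g - 5) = (g - 3)*(g + 1)*(g - 5)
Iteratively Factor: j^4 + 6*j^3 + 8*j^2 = (j + 2)*(j^3 + 4*j^2) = j*(j + 2)*(j^2 + 4*j) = j^2*(j + 2)*(j + 4)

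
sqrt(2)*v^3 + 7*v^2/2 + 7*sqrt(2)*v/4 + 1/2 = (v + sqrt(2)/2)*(v + sqrt(2))*(sqrt(2)*v + 1/2)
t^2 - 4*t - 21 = (t - 7)*(t + 3)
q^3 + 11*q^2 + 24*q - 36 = (q - 1)*(q + 6)^2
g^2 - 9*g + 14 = (g - 7)*(g - 2)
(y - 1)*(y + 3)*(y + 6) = y^3 + 8*y^2 + 9*y - 18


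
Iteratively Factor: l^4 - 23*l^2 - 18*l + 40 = (l - 1)*(l^3 + l^2 - 22*l - 40) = (l - 1)*(l + 2)*(l^2 - l - 20) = (l - 1)*(l + 2)*(l + 4)*(l - 5)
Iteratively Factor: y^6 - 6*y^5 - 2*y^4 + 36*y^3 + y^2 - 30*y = (y - 3)*(y^5 - 3*y^4 - 11*y^3 + 3*y^2 + 10*y) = (y - 3)*(y + 1)*(y^4 - 4*y^3 - 7*y^2 + 10*y) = (y - 3)*(y - 1)*(y + 1)*(y^3 - 3*y^2 - 10*y) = (y - 3)*(y - 1)*(y + 1)*(y + 2)*(y^2 - 5*y) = y*(y - 3)*(y - 1)*(y + 1)*(y + 2)*(y - 5)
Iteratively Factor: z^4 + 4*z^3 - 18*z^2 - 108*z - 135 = (z + 3)*(z^3 + z^2 - 21*z - 45) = (z + 3)^2*(z^2 - 2*z - 15) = (z - 5)*(z + 3)^2*(z + 3)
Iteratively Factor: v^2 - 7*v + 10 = (v - 5)*(v - 2)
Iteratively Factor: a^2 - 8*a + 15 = (a - 3)*(a - 5)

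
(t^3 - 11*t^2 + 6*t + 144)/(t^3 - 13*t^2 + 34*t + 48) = (t + 3)/(t + 1)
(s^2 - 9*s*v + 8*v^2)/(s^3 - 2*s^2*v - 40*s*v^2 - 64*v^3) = (s - v)/(s^2 + 6*s*v + 8*v^2)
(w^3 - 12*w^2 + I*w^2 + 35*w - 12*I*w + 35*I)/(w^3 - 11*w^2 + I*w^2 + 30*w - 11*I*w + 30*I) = (w - 7)/(w - 6)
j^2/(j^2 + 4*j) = j/(j + 4)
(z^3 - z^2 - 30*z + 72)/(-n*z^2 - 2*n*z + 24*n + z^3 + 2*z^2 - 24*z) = (z - 3)/(-n + z)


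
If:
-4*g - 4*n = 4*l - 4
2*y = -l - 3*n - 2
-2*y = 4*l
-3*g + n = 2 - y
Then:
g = -7/5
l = 23/15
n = 13/15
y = -46/15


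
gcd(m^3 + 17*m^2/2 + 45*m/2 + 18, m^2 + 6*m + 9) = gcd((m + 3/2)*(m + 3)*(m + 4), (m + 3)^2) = m + 3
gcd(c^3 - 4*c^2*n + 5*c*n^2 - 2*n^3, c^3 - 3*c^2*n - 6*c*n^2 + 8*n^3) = c - n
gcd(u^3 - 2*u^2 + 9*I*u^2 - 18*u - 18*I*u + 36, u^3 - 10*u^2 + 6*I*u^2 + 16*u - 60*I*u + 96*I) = u^2 + u*(-2 + 6*I) - 12*I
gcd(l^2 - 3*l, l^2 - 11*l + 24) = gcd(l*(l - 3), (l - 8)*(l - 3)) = l - 3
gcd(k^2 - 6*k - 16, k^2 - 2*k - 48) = k - 8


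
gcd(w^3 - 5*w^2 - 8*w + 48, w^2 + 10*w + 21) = w + 3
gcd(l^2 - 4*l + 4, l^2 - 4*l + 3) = 1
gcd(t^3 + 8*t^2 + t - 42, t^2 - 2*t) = t - 2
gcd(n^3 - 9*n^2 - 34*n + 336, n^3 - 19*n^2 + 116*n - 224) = n^2 - 15*n + 56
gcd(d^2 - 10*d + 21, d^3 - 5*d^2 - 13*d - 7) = d - 7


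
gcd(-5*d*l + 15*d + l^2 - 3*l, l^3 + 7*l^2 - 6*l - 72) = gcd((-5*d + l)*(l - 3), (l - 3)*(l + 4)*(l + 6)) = l - 3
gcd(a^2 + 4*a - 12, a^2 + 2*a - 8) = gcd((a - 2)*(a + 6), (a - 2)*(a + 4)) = a - 2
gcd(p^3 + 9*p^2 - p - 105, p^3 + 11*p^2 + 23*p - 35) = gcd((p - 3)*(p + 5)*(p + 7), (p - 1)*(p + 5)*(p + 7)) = p^2 + 12*p + 35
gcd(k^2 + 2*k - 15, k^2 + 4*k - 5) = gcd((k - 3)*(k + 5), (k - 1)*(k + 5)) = k + 5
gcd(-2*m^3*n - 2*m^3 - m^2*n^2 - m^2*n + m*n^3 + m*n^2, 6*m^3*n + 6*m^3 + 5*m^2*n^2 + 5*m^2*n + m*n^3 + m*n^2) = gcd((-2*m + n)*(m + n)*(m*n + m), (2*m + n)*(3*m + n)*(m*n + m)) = m*n + m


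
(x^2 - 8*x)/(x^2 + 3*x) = (x - 8)/(x + 3)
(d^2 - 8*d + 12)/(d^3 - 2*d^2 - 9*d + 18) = (d - 6)/(d^2 - 9)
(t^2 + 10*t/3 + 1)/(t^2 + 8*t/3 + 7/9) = 3*(t + 3)/(3*t + 7)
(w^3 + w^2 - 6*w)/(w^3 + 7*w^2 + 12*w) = (w - 2)/(w + 4)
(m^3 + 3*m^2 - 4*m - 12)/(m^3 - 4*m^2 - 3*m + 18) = (m^2 + m - 6)/(m^2 - 6*m + 9)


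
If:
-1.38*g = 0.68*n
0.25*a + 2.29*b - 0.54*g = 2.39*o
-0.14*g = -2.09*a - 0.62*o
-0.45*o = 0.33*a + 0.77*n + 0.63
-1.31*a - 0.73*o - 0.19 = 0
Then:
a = 0.20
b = -0.61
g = 0.27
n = -0.54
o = -0.62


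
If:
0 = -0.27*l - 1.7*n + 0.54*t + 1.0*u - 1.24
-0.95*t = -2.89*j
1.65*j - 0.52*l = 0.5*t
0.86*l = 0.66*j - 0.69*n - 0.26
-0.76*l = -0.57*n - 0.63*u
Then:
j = 1.37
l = 0.34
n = 0.51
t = 4.17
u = -0.05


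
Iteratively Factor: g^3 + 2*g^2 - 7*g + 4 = (g + 4)*(g^2 - 2*g + 1) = (g - 1)*(g + 4)*(g - 1)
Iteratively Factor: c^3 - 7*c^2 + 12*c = (c - 3)*(c^2 - 4*c) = c*(c - 3)*(c - 4)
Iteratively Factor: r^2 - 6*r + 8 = (r - 2)*(r - 4)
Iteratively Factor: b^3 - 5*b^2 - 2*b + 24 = (b + 2)*(b^2 - 7*b + 12) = (b - 4)*(b + 2)*(b - 3)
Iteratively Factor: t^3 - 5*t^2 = (t)*(t^2 - 5*t) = t*(t - 5)*(t)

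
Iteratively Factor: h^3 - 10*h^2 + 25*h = (h - 5)*(h^2 - 5*h) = h*(h - 5)*(h - 5)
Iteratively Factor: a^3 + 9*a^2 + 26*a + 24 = (a + 2)*(a^2 + 7*a + 12) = (a + 2)*(a + 4)*(a + 3)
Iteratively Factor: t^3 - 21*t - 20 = (t + 4)*(t^2 - 4*t - 5) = (t - 5)*(t + 4)*(t + 1)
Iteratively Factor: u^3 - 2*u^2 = (u)*(u^2 - 2*u) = u^2*(u - 2)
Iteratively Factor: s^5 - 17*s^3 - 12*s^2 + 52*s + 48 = (s + 2)*(s^4 - 2*s^3 - 13*s^2 + 14*s + 24) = (s + 2)*(s + 3)*(s^3 - 5*s^2 + 2*s + 8) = (s + 1)*(s + 2)*(s + 3)*(s^2 - 6*s + 8) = (s - 2)*(s + 1)*(s + 2)*(s + 3)*(s - 4)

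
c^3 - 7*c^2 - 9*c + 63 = (c - 7)*(c - 3)*(c + 3)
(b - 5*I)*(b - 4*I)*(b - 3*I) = b^3 - 12*I*b^2 - 47*b + 60*I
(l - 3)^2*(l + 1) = l^3 - 5*l^2 + 3*l + 9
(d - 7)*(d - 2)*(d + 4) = d^3 - 5*d^2 - 22*d + 56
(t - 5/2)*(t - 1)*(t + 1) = t^3 - 5*t^2/2 - t + 5/2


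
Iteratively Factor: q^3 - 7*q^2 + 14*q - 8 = (q - 2)*(q^2 - 5*q + 4) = (q - 4)*(q - 2)*(q - 1)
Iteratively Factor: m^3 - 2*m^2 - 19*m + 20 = (m + 4)*(m^2 - 6*m + 5) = (m - 5)*(m + 4)*(m - 1)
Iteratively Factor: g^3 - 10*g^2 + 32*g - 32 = (g - 2)*(g^2 - 8*g + 16) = (g - 4)*(g - 2)*(g - 4)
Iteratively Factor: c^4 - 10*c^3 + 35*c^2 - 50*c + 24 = (c - 3)*(c^3 - 7*c^2 + 14*c - 8) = (c - 3)*(c - 1)*(c^2 - 6*c + 8) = (c - 4)*(c - 3)*(c - 1)*(c - 2)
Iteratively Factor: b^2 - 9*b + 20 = (b - 5)*(b - 4)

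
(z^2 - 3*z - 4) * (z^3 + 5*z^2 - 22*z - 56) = z^5 + 2*z^4 - 41*z^3 - 10*z^2 + 256*z + 224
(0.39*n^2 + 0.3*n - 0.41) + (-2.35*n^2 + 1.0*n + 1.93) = -1.96*n^2 + 1.3*n + 1.52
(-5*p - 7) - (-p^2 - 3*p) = p^2 - 2*p - 7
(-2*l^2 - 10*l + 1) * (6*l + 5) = -12*l^3 - 70*l^2 - 44*l + 5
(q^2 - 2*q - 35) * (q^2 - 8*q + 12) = q^4 - 10*q^3 - 7*q^2 + 256*q - 420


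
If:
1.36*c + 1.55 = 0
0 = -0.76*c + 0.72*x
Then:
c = -1.14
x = -1.20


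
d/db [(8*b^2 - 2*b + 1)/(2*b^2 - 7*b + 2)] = (-52*b^2 + 28*b + 3)/(4*b^4 - 28*b^3 + 57*b^2 - 28*b + 4)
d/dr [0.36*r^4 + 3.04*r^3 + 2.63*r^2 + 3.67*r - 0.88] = 1.44*r^3 + 9.12*r^2 + 5.26*r + 3.67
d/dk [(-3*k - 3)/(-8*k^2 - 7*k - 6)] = 3*(8*k^2 + 7*k - (k + 1)*(16*k + 7) + 6)/(8*k^2 + 7*k + 6)^2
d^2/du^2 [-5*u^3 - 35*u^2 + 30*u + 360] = -30*u - 70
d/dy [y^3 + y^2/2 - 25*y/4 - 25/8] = 3*y^2 + y - 25/4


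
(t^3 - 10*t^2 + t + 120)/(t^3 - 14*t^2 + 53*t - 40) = (t + 3)/(t - 1)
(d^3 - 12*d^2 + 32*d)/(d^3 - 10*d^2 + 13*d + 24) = d*(d - 4)/(d^2 - 2*d - 3)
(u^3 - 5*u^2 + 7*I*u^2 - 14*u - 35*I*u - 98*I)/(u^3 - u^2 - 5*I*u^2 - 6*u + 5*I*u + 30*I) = (u^2 + 7*u*(-1 + I) - 49*I)/(u^2 - u*(3 + 5*I) + 15*I)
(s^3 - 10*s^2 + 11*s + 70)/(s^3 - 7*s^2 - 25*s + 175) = (s + 2)/(s + 5)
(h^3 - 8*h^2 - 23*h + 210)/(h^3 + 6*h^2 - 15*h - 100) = (h^2 - 13*h + 42)/(h^2 + h - 20)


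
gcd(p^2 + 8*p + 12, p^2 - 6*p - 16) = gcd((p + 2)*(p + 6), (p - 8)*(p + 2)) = p + 2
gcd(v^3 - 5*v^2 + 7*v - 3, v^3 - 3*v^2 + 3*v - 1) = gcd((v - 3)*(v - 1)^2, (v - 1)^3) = v^2 - 2*v + 1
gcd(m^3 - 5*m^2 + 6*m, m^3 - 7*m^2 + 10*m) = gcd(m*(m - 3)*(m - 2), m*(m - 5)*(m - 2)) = m^2 - 2*m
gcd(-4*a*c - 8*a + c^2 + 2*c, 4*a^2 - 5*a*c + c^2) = 4*a - c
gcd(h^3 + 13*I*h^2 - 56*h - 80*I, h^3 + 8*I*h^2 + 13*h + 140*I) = h + 5*I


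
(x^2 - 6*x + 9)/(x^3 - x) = (x^2 - 6*x + 9)/(x^3 - x)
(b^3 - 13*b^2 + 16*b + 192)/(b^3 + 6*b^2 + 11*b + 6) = (b^2 - 16*b + 64)/(b^2 + 3*b + 2)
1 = 1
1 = 1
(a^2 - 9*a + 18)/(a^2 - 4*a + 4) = (a^2 - 9*a + 18)/(a^2 - 4*a + 4)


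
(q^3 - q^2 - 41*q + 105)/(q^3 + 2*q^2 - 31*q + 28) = (q^2 - 8*q + 15)/(q^2 - 5*q + 4)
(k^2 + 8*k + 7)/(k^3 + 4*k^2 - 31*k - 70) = (k + 1)/(k^2 - 3*k - 10)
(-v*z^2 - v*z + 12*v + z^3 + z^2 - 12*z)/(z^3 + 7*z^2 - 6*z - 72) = (-v + z)/(z + 6)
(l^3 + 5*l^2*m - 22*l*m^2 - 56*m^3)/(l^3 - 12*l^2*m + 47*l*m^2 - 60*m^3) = (l^2 + 9*l*m + 14*m^2)/(l^2 - 8*l*m + 15*m^2)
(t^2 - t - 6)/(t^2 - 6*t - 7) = (-t^2 + t + 6)/(-t^2 + 6*t + 7)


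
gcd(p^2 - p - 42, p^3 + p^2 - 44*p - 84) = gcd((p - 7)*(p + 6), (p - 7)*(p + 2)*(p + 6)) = p^2 - p - 42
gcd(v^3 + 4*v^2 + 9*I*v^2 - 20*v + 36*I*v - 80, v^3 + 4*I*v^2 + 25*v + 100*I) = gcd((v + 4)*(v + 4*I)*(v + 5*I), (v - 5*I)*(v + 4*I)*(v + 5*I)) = v^2 + 9*I*v - 20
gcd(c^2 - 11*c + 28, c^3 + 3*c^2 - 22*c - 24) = c - 4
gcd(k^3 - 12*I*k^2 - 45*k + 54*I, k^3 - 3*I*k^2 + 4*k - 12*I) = k - 3*I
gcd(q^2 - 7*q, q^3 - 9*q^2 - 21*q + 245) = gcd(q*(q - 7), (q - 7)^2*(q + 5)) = q - 7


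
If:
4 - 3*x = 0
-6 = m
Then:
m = -6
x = 4/3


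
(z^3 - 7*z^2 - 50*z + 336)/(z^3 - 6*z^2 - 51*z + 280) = (z - 6)/(z - 5)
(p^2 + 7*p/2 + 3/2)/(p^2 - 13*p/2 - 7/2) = (p + 3)/(p - 7)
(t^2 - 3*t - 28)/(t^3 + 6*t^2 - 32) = (t - 7)/(t^2 + 2*t - 8)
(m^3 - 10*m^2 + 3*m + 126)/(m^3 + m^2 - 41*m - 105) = (m - 6)/(m + 5)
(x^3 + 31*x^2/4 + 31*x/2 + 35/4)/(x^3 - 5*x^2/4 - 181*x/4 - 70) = (x + 1)/(x - 8)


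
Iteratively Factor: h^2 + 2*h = (h + 2)*(h)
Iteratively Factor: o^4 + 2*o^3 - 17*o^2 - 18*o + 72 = (o - 3)*(o^3 + 5*o^2 - 2*o - 24) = (o - 3)*(o + 4)*(o^2 + o - 6) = (o - 3)*(o - 2)*(o + 4)*(o + 3)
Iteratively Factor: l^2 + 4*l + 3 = (l + 1)*(l + 3)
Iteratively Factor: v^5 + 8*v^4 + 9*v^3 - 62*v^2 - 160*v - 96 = (v + 4)*(v^4 + 4*v^3 - 7*v^2 - 34*v - 24) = (v + 1)*(v + 4)*(v^3 + 3*v^2 - 10*v - 24) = (v + 1)*(v + 2)*(v + 4)*(v^2 + v - 12) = (v + 1)*(v + 2)*(v + 4)^2*(v - 3)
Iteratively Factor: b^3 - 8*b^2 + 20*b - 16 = (b - 2)*(b^2 - 6*b + 8) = (b - 2)^2*(b - 4)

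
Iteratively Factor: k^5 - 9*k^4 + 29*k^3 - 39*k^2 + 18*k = (k - 1)*(k^4 - 8*k^3 + 21*k^2 - 18*k) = (k - 3)*(k - 1)*(k^3 - 5*k^2 + 6*k) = (k - 3)^2*(k - 1)*(k^2 - 2*k) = (k - 3)^2*(k - 2)*(k - 1)*(k)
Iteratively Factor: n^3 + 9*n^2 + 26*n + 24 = (n + 3)*(n^2 + 6*n + 8) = (n + 2)*(n + 3)*(n + 4)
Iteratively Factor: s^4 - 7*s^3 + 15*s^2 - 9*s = (s - 3)*(s^3 - 4*s^2 + 3*s) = (s - 3)*(s - 1)*(s^2 - 3*s) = (s - 3)^2*(s - 1)*(s)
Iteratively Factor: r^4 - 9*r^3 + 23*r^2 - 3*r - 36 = (r + 1)*(r^3 - 10*r^2 + 33*r - 36) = (r - 4)*(r + 1)*(r^2 - 6*r + 9) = (r - 4)*(r - 3)*(r + 1)*(r - 3)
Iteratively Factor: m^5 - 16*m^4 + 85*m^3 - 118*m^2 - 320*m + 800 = (m + 2)*(m^4 - 18*m^3 + 121*m^2 - 360*m + 400) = (m - 5)*(m + 2)*(m^3 - 13*m^2 + 56*m - 80) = (m - 5)*(m - 4)*(m + 2)*(m^2 - 9*m + 20) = (m - 5)*(m - 4)^2*(m + 2)*(m - 5)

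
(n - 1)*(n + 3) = n^2 + 2*n - 3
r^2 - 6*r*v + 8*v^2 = (r - 4*v)*(r - 2*v)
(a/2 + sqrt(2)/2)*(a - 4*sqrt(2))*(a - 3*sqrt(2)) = a^3/2 - 3*sqrt(2)*a^2 + 5*a + 12*sqrt(2)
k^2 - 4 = (k - 2)*(k + 2)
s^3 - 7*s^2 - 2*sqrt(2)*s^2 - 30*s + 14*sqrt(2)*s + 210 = (s - 7)*(s - 5*sqrt(2))*(s + 3*sqrt(2))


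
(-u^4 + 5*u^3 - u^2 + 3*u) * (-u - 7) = u^5 + 2*u^4 - 34*u^3 + 4*u^2 - 21*u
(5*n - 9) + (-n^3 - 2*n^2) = -n^3 - 2*n^2 + 5*n - 9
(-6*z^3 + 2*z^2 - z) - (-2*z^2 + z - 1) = -6*z^3 + 4*z^2 - 2*z + 1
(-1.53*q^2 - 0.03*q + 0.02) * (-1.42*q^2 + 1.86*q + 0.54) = 2.1726*q^4 - 2.8032*q^3 - 0.9104*q^2 + 0.021*q + 0.0108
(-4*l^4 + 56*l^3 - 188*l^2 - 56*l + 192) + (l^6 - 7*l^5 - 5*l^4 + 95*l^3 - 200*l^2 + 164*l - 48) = l^6 - 7*l^5 - 9*l^4 + 151*l^3 - 388*l^2 + 108*l + 144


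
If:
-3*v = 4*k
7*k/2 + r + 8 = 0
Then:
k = -3*v/4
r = 21*v/8 - 8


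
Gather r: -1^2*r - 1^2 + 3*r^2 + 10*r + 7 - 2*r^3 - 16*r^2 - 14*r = -2*r^3 - 13*r^2 - 5*r + 6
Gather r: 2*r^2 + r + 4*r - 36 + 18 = 2*r^2 + 5*r - 18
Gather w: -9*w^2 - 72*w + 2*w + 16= -9*w^2 - 70*w + 16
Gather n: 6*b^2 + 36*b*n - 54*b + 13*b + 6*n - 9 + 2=6*b^2 - 41*b + n*(36*b + 6) - 7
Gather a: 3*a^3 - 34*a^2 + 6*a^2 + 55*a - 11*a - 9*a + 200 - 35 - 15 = 3*a^3 - 28*a^2 + 35*a + 150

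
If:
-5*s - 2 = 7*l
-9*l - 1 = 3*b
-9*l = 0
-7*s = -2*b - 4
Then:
No Solution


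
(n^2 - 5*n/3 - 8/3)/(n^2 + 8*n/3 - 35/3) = (3*n^2 - 5*n - 8)/(3*n^2 + 8*n - 35)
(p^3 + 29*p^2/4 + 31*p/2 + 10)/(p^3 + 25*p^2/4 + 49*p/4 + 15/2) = (p + 4)/(p + 3)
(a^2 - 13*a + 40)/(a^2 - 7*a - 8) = (a - 5)/(a + 1)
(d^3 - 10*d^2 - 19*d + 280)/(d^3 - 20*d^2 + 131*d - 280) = (d + 5)/(d - 5)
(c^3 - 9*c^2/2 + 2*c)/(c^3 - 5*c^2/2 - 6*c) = (2*c - 1)/(2*c + 3)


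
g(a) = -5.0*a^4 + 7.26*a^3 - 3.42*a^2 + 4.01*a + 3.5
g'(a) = -20.0*a^3 + 21.78*a^2 - 6.84*a + 4.01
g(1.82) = -11.62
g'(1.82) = -56.87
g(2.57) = -103.67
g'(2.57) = -209.21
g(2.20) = -44.05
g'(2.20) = -118.58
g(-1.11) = -22.68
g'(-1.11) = 65.79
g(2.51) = -91.63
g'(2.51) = -192.21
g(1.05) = 6.27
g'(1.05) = -2.31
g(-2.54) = -355.84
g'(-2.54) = 489.64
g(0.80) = 6.19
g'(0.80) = 2.24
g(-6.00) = -8191.84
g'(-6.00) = 5149.13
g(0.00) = 3.50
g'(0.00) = 4.01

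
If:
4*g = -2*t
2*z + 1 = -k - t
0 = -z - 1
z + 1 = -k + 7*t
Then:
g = -1/16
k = 7/8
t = 1/8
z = -1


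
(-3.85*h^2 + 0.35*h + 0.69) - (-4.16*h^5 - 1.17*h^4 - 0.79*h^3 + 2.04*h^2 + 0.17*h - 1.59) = 4.16*h^5 + 1.17*h^4 + 0.79*h^3 - 5.89*h^2 + 0.18*h + 2.28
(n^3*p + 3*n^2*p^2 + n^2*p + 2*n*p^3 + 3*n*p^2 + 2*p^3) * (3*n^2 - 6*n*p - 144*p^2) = 3*n^5*p + 3*n^4*p^2 + 3*n^4*p - 156*n^3*p^3 + 3*n^3*p^2 - 444*n^2*p^4 - 156*n^2*p^3 - 288*n*p^5 - 444*n*p^4 - 288*p^5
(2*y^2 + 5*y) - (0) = 2*y^2 + 5*y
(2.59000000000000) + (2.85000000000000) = 5.44000000000000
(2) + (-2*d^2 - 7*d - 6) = -2*d^2 - 7*d - 4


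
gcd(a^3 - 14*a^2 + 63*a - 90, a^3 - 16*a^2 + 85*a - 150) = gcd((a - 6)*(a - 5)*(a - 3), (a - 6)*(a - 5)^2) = a^2 - 11*a + 30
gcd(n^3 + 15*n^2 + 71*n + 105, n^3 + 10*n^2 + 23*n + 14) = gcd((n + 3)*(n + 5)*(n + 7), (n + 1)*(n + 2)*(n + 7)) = n + 7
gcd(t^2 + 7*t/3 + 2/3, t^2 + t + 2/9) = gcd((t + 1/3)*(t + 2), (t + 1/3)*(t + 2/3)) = t + 1/3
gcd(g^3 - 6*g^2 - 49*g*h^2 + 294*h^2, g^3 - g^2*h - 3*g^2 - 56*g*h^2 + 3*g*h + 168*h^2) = g + 7*h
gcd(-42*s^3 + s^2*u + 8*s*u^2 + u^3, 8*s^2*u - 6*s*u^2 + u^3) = 2*s - u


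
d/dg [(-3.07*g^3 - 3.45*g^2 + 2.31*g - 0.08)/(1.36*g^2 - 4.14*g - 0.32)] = (-4.1752*g^4 + 25.4196*g^3 + 14.0886*g^2 + 2.4256*g - 1.0704)/(1.8496*g^4 - 11.2608*g^3 + 16.2692*g^2 + 2.6496*g + 0.1024)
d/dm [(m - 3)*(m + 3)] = 2*m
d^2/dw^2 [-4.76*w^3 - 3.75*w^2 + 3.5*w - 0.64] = -28.56*w - 7.5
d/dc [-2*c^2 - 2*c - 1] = -4*c - 2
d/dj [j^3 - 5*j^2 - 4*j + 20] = 3*j^2 - 10*j - 4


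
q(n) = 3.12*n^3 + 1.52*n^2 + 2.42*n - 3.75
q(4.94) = 421.43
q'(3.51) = 128.41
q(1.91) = 28.16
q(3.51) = 158.39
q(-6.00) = -637.47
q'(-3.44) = 102.72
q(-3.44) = -121.10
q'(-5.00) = 221.22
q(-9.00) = -2176.89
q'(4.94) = 245.86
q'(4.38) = 195.30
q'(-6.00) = 321.14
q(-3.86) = -169.88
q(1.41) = 11.43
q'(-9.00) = 733.22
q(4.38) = 298.18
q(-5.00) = -367.85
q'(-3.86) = 130.15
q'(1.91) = 42.37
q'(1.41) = 25.32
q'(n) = 9.36*n^2 + 3.04*n + 2.42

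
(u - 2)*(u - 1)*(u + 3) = u^3 - 7*u + 6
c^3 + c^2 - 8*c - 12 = (c - 3)*(c + 2)^2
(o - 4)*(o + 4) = o^2 - 16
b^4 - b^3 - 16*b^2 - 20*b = b*(b - 5)*(b + 2)^2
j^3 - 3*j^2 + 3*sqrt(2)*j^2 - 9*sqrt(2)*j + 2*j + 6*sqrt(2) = (j - 2)*(j - 1)*(j + 3*sqrt(2))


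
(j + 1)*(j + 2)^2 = j^3 + 5*j^2 + 8*j + 4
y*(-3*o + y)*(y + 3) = -3*o*y^2 - 9*o*y + y^3 + 3*y^2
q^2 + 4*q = q*(q + 4)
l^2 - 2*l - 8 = (l - 4)*(l + 2)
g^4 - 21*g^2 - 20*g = g*(g - 5)*(g + 1)*(g + 4)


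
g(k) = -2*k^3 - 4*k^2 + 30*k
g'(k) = -6*k^2 - 8*k + 30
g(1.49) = 29.20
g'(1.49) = 4.76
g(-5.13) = 10.84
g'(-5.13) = -86.86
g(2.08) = 27.10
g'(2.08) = -12.60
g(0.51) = 13.99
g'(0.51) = 24.36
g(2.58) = 16.43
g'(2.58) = -30.58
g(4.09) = -81.05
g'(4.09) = -103.09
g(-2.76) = -71.22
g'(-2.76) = 6.37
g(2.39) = 21.55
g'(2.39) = -23.39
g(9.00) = -1512.00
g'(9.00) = -528.00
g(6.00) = -396.00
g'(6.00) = -234.00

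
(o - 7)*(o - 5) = o^2 - 12*o + 35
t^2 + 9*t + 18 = (t + 3)*(t + 6)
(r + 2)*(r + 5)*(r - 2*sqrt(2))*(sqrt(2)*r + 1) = sqrt(2)*r^4 - 3*r^3 + 7*sqrt(2)*r^3 - 21*r^2 + 8*sqrt(2)*r^2 - 30*r - 14*sqrt(2)*r - 20*sqrt(2)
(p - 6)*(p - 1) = p^2 - 7*p + 6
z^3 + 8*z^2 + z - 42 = (z - 2)*(z + 3)*(z + 7)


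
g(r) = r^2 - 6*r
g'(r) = 2*r - 6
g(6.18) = 1.11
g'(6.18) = 6.36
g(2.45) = -8.70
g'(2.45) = -1.10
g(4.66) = -6.24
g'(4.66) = 3.32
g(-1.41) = 10.45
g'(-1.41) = -8.82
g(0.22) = -1.27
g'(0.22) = -5.56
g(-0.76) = 5.14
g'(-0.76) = -7.52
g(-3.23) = 29.81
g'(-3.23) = -12.46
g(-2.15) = 17.52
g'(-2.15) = -10.30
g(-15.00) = 315.00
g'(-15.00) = -36.00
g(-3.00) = 27.00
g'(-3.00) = -12.00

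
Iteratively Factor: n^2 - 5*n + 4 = (n - 4)*(n - 1)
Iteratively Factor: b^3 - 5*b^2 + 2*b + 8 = (b - 2)*(b^2 - 3*b - 4) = (b - 4)*(b - 2)*(b + 1)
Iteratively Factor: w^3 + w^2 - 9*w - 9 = (w + 3)*(w^2 - 2*w - 3) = (w + 1)*(w + 3)*(w - 3)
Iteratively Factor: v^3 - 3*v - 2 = (v + 1)*(v^2 - v - 2) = (v - 2)*(v + 1)*(v + 1)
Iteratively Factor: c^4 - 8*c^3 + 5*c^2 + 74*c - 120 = (c + 3)*(c^3 - 11*c^2 + 38*c - 40) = (c - 5)*(c + 3)*(c^2 - 6*c + 8) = (c - 5)*(c - 4)*(c + 3)*(c - 2)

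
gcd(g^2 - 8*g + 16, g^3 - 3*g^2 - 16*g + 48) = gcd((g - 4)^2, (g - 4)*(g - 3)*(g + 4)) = g - 4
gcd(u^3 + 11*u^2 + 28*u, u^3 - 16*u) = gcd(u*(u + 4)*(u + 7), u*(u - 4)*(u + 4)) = u^2 + 4*u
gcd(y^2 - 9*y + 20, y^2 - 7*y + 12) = y - 4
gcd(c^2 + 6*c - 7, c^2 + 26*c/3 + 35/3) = c + 7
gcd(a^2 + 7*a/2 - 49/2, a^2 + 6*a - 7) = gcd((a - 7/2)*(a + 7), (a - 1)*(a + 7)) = a + 7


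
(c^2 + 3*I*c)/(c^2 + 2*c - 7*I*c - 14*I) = c*(c + 3*I)/(c^2 + c*(2 - 7*I) - 14*I)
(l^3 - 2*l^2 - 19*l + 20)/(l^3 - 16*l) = (l^2 - 6*l + 5)/(l*(l - 4))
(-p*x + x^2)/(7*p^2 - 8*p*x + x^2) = x/(-7*p + x)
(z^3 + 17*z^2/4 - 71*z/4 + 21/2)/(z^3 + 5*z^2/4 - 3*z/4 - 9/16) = 4*(z^2 + 5*z - 14)/(4*z^2 + 8*z + 3)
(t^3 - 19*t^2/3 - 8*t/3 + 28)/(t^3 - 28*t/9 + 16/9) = 3*(3*t^2 - 25*t + 42)/(9*t^2 - 18*t + 8)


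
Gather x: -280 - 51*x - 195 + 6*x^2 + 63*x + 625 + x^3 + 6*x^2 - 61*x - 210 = x^3 + 12*x^2 - 49*x - 60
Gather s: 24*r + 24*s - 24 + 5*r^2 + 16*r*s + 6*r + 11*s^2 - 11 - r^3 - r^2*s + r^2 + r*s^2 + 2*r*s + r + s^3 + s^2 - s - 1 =-r^3 + 6*r^2 + 31*r + s^3 + s^2*(r + 12) + s*(-r^2 + 18*r + 23) - 36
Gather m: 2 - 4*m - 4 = -4*m - 2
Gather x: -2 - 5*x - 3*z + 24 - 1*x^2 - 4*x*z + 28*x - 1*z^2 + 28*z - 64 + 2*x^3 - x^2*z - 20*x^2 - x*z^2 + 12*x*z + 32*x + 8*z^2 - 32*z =2*x^3 + x^2*(-z - 21) + x*(-z^2 + 8*z + 55) + 7*z^2 - 7*z - 42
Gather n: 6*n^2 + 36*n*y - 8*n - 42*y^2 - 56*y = 6*n^2 + n*(36*y - 8) - 42*y^2 - 56*y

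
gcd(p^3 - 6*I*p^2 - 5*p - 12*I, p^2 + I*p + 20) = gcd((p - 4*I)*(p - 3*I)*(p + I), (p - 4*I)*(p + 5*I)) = p - 4*I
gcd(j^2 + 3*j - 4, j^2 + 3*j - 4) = j^2 + 3*j - 4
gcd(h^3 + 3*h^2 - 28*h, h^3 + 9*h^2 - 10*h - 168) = h^2 + 3*h - 28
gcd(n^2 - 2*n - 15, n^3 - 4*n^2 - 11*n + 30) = n^2 - 2*n - 15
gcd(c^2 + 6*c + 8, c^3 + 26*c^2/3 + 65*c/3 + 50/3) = c + 2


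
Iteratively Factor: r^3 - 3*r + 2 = (r + 2)*(r^2 - 2*r + 1) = (r - 1)*(r + 2)*(r - 1)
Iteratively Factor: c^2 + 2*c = (c)*(c + 2)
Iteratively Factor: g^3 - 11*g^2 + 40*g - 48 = (g - 4)*(g^2 - 7*g + 12) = (g - 4)*(g - 3)*(g - 4)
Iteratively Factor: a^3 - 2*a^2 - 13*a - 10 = (a + 1)*(a^2 - 3*a - 10) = (a - 5)*(a + 1)*(a + 2)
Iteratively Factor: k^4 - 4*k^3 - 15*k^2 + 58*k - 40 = (k - 1)*(k^3 - 3*k^2 - 18*k + 40) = (k - 2)*(k - 1)*(k^2 - k - 20) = (k - 2)*(k - 1)*(k + 4)*(k - 5)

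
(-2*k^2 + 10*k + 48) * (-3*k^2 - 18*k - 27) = 6*k^4 + 6*k^3 - 270*k^2 - 1134*k - 1296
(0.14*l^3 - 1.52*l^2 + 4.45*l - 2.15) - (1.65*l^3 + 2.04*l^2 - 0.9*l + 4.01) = -1.51*l^3 - 3.56*l^2 + 5.35*l - 6.16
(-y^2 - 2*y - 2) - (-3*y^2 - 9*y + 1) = 2*y^2 + 7*y - 3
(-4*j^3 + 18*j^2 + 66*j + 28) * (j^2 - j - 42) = -4*j^5 + 22*j^4 + 216*j^3 - 794*j^2 - 2800*j - 1176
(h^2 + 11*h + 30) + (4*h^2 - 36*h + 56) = 5*h^2 - 25*h + 86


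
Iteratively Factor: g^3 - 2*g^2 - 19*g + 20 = (g - 5)*(g^2 + 3*g - 4) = (g - 5)*(g + 4)*(g - 1)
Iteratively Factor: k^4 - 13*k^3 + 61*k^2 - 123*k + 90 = (k - 3)*(k^3 - 10*k^2 + 31*k - 30) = (k - 3)*(k - 2)*(k^2 - 8*k + 15) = (k - 5)*(k - 3)*(k - 2)*(k - 3)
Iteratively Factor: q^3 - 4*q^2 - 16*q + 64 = (q + 4)*(q^2 - 8*q + 16) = (q - 4)*(q + 4)*(q - 4)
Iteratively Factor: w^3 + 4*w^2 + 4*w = (w + 2)*(w^2 + 2*w) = w*(w + 2)*(w + 2)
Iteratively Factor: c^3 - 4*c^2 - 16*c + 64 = (c - 4)*(c^2 - 16) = (c - 4)*(c + 4)*(c - 4)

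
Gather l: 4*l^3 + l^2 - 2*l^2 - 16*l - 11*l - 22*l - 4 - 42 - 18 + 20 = 4*l^3 - l^2 - 49*l - 44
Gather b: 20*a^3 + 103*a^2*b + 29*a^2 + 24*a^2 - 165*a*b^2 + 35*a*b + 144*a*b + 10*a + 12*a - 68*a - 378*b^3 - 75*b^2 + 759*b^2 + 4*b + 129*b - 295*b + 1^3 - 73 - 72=20*a^3 + 53*a^2 - 46*a - 378*b^3 + b^2*(684 - 165*a) + b*(103*a^2 + 179*a - 162) - 144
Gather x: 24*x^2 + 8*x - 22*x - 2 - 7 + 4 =24*x^2 - 14*x - 5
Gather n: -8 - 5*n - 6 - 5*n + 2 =-10*n - 12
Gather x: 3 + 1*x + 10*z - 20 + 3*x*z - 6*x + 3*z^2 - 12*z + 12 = x*(3*z - 5) + 3*z^2 - 2*z - 5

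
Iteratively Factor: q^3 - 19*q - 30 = (q + 3)*(q^2 - 3*q - 10) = (q - 5)*(q + 3)*(q + 2)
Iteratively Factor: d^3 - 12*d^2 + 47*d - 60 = (d - 5)*(d^2 - 7*d + 12) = (d - 5)*(d - 4)*(d - 3)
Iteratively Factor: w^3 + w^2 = (w)*(w^2 + w) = w^2*(w + 1)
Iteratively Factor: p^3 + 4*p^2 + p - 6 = (p + 2)*(p^2 + 2*p - 3) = (p - 1)*(p + 2)*(p + 3)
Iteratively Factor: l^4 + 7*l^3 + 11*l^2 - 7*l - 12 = (l - 1)*(l^3 + 8*l^2 + 19*l + 12) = (l - 1)*(l + 4)*(l^2 + 4*l + 3) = (l - 1)*(l + 3)*(l + 4)*(l + 1)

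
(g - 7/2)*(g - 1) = g^2 - 9*g/2 + 7/2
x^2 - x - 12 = (x - 4)*(x + 3)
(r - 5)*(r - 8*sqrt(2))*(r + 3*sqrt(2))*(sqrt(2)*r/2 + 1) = sqrt(2)*r^4/2 - 4*r^3 - 5*sqrt(2)*r^3/2 - 29*sqrt(2)*r^2 + 20*r^2 - 48*r + 145*sqrt(2)*r + 240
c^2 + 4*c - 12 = (c - 2)*(c + 6)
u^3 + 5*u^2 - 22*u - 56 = (u - 4)*(u + 2)*(u + 7)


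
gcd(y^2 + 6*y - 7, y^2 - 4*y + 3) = y - 1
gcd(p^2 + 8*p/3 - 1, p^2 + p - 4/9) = p - 1/3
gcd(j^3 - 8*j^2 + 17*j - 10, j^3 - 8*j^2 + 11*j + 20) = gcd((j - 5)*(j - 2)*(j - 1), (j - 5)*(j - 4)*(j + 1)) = j - 5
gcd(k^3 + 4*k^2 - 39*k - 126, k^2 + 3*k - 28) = k + 7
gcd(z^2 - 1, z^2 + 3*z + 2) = z + 1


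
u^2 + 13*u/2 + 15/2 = (u + 3/2)*(u + 5)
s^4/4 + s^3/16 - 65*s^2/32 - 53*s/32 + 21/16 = (s/4 + 1/2)*(s - 3)*(s - 1/2)*(s + 7/4)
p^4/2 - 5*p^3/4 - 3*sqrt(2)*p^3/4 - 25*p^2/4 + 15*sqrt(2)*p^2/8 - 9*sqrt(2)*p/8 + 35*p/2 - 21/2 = (p/2 + sqrt(2))*(p - 3/2)*(p - 1)*(p - 7*sqrt(2)/2)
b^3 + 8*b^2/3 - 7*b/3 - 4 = (b - 4/3)*(b + 1)*(b + 3)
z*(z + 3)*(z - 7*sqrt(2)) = z^3 - 7*sqrt(2)*z^2 + 3*z^2 - 21*sqrt(2)*z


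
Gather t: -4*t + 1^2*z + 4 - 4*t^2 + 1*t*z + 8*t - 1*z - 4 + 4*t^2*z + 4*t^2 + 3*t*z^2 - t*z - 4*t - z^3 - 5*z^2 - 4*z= 4*t^2*z + 3*t*z^2 - z^3 - 5*z^2 - 4*z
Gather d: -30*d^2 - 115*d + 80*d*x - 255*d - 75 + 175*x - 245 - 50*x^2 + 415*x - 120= -30*d^2 + d*(80*x - 370) - 50*x^2 + 590*x - 440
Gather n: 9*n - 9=9*n - 9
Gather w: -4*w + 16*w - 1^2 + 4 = 12*w + 3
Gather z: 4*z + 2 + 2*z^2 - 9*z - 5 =2*z^2 - 5*z - 3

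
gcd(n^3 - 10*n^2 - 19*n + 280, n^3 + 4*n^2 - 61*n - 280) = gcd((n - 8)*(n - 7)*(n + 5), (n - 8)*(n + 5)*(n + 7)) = n^2 - 3*n - 40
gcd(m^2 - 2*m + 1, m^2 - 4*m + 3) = m - 1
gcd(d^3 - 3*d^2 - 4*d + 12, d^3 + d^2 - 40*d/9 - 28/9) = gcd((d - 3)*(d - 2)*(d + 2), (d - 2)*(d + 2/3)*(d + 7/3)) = d - 2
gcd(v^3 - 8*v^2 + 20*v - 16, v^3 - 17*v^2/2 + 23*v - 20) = v^2 - 6*v + 8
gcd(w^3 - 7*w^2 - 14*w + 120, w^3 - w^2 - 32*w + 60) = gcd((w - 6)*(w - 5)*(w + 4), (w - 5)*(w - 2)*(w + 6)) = w - 5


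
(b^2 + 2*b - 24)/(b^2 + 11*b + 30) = (b - 4)/(b + 5)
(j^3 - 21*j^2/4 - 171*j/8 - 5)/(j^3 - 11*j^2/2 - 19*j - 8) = (8*j^2 + 22*j + 5)/(4*(2*j^2 + 5*j + 2))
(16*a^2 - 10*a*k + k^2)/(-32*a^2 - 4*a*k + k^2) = (-2*a + k)/(4*a + k)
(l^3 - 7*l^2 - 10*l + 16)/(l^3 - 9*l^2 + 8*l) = (l + 2)/l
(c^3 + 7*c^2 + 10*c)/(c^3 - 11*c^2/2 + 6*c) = 2*(c^2 + 7*c + 10)/(2*c^2 - 11*c + 12)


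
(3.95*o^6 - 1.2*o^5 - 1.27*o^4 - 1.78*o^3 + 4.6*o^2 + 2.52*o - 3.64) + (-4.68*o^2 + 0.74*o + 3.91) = 3.95*o^6 - 1.2*o^5 - 1.27*o^4 - 1.78*o^3 - 0.0800000000000001*o^2 + 3.26*o + 0.27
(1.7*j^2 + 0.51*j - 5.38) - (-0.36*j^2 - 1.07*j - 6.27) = 2.06*j^2 + 1.58*j + 0.89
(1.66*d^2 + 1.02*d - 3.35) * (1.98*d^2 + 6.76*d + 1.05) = 3.2868*d^4 + 13.2412*d^3 + 2.0052*d^2 - 21.575*d - 3.5175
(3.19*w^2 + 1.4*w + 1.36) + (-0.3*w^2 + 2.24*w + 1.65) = 2.89*w^2 + 3.64*w + 3.01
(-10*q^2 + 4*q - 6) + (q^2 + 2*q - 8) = -9*q^2 + 6*q - 14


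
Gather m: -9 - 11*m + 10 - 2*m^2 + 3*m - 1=-2*m^2 - 8*m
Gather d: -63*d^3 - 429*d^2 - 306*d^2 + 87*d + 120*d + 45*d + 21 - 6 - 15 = -63*d^3 - 735*d^2 + 252*d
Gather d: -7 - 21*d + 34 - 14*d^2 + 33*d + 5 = -14*d^2 + 12*d + 32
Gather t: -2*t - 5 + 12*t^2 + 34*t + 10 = 12*t^2 + 32*t + 5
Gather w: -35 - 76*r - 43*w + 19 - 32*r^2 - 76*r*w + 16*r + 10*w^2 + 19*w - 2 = -32*r^2 - 60*r + 10*w^2 + w*(-76*r - 24) - 18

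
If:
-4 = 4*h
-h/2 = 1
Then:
No Solution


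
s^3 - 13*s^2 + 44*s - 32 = (s - 8)*(s - 4)*(s - 1)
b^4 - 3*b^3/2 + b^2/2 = b^2*(b - 1)*(b - 1/2)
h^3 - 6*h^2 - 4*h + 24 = (h - 6)*(h - 2)*(h + 2)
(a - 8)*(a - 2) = a^2 - 10*a + 16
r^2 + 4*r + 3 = (r + 1)*(r + 3)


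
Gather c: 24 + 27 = 51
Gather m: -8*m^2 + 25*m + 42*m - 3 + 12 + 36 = -8*m^2 + 67*m + 45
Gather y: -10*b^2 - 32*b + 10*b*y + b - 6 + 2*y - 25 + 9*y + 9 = -10*b^2 - 31*b + y*(10*b + 11) - 22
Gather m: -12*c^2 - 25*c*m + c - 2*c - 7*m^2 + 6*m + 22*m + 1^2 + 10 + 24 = -12*c^2 - c - 7*m^2 + m*(28 - 25*c) + 35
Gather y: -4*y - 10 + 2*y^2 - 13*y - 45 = 2*y^2 - 17*y - 55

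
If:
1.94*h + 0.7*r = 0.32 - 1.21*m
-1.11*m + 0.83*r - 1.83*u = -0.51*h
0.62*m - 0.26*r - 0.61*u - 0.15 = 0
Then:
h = -43.3602393476189*u - 3.43973947117591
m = 29.7861404313905*u + 2.56906837999082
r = 68.6823348748544*u + 5.54931690613196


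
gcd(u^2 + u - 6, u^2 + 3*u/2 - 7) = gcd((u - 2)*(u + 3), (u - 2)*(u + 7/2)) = u - 2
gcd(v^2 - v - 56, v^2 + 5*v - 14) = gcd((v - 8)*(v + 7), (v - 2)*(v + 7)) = v + 7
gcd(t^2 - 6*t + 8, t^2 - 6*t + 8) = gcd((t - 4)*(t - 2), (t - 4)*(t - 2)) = t^2 - 6*t + 8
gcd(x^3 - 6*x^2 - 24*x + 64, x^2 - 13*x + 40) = x - 8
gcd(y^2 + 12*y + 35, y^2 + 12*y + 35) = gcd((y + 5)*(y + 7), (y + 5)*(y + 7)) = y^2 + 12*y + 35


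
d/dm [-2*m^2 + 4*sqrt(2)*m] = -4*m + 4*sqrt(2)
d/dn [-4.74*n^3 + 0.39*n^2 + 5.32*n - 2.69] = -14.22*n^2 + 0.78*n + 5.32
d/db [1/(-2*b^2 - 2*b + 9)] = 2*(2*b + 1)/(2*b^2 + 2*b - 9)^2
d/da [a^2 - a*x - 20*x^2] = 2*a - x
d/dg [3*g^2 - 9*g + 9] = 6*g - 9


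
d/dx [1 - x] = -1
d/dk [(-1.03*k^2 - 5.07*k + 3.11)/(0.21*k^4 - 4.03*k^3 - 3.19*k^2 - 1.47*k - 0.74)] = (0.4326*k^5 - 0.956799999999999*k^4 - 43.4766*k^3 + 22.9407*k^2 + 21.3662*k + 8.3235)/(0.0441*k^8 - 1.6926*k^7 + 14.9011*k^6 + 25.094*k^5 + 21.7135*k^4 + 15.343*k^3 + 6.8821*k^2 + 2.1756*k + 0.5476)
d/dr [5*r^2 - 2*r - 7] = 10*r - 2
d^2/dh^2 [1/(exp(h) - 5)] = (exp(h) + 5)*exp(h)/(exp(h) - 5)^3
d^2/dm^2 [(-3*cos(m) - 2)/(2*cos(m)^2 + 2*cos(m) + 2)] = (27*(1 - cos(2*m))^2*cos(m) + 5*(1 - cos(2*m))^2 - 32*cos(m) - 22*cos(2*m) + 6*cos(3*m) - 6*cos(5*m) - 18)/(2*cos(m) + cos(2*m) + 3)^3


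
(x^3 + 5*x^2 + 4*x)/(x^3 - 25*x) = (x^2 + 5*x + 4)/(x^2 - 25)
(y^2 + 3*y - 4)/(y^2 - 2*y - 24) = (y - 1)/(y - 6)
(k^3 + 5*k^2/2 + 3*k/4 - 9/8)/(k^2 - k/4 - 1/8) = (4*k^2 + 12*k + 9)/(4*k + 1)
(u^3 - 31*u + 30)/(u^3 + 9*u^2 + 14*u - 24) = (u - 5)/(u + 4)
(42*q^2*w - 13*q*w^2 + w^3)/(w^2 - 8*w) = (42*q^2 - 13*q*w + w^2)/(w - 8)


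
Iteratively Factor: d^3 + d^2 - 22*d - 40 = (d - 5)*(d^2 + 6*d + 8) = (d - 5)*(d + 2)*(d + 4)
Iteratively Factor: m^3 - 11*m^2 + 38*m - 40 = (m - 2)*(m^2 - 9*m + 20) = (m - 4)*(m - 2)*(m - 5)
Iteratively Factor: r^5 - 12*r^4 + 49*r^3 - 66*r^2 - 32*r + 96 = (r - 4)*(r^4 - 8*r^3 + 17*r^2 + 2*r - 24) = (r - 4)*(r - 3)*(r^3 - 5*r^2 + 2*r + 8) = (r - 4)*(r - 3)*(r + 1)*(r^2 - 6*r + 8) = (r - 4)*(r - 3)*(r - 2)*(r + 1)*(r - 4)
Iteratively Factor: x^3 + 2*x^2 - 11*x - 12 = (x - 3)*(x^2 + 5*x + 4) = (x - 3)*(x + 1)*(x + 4)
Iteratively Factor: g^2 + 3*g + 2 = (g + 1)*(g + 2)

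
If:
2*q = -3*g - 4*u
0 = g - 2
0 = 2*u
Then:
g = 2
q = -3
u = 0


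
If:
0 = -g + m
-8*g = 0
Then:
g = 0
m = 0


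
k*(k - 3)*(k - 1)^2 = k^4 - 5*k^3 + 7*k^2 - 3*k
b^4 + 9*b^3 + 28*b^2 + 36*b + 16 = (b + 1)*(b + 2)^2*(b + 4)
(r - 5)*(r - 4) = r^2 - 9*r + 20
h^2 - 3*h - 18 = (h - 6)*(h + 3)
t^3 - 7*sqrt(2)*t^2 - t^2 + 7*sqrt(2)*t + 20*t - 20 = (t - 1)*(t - 5*sqrt(2))*(t - 2*sqrt(2))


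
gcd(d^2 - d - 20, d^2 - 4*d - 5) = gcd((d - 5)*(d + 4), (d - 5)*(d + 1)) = d - 5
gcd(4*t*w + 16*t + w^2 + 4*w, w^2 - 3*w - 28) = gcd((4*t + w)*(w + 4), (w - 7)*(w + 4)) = w + 4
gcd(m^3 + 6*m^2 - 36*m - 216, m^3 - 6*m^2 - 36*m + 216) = m^2 - 36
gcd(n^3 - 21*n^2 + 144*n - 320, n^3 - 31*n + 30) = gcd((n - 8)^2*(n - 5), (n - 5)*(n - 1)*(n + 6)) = n - 5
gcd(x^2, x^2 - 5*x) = x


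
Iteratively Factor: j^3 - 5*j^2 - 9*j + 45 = (j - 5)*(j^2 - 9) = (j - 5)*(j + 3)*(j - 3)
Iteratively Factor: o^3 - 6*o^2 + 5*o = (o)*(o^2 - 6*o + 5) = o*(o - 5)*(o - 1)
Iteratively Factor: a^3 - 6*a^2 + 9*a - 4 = (a - 4)*(a^2 - 2*a + 1) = (a - 4)*(a - 1)*(a - 1)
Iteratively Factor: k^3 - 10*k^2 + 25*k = (k - 5)*(k^2 - 5*k) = (k - 5)^2*(k)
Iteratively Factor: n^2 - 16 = (n + 4)*(n - 4)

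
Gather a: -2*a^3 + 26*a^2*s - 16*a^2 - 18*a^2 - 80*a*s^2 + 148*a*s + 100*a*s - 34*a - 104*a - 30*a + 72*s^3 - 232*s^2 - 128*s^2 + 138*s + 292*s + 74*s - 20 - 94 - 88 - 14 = -2*a^3 + a^2*(26*s - 34) + a*(-80*s^2 + 248*s - 168) + 72*s^3 - 360*s^2 + 504*s - 216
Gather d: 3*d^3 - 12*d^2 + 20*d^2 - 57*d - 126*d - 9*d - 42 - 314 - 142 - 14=3*d^3 + 8*d^2 - 192*d - 512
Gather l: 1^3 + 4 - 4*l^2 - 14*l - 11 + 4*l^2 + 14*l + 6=0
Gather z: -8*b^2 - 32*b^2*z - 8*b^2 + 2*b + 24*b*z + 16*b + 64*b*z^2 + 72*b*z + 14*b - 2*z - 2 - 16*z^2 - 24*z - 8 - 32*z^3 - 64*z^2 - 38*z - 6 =-16*b^2 + 32*b - 32*z^3 + z^2*(64*b - 80) + z*(-32*b^2 + 96*b - 64) - 16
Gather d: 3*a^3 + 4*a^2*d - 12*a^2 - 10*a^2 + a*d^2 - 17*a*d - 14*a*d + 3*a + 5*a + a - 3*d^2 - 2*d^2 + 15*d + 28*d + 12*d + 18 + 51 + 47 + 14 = 3*a^3 - 22*a^2 + 9*a + d^2*(a - 5) + d*(4*a^2 - 31*a + 55) + 130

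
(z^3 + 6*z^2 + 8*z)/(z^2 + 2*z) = z + 4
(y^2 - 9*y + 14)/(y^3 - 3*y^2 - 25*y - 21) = (y - 2)/(y^2 + 4*y + 3)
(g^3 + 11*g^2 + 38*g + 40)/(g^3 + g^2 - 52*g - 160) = (g + 2)/(g - 8)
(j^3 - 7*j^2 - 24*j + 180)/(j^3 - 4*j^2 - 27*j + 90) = (j - 6)/(j - 3)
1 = 1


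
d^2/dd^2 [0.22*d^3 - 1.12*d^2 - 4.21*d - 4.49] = 1.32*d - 2.24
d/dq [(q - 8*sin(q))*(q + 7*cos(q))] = -(q - 8*sin(q))*(7*sin(q) - 1) - (q + 7*cos(q))*(8*cos(q) - 1)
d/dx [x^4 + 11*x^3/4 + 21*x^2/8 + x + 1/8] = 4*x^3 + 33*x^2/4 + 21*x/4 + 1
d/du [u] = 1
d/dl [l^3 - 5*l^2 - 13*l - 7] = 3*l^2 - 10*l - 13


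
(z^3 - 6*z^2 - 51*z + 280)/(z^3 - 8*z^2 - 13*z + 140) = (z^2 - z - 56)/(z^2 - 3*z - 28)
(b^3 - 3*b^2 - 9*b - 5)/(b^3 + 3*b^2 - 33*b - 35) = (b + 1)/(b + 7)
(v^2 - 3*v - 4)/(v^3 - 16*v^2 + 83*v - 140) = (v + 1)/(v^2 - 12*v + 35)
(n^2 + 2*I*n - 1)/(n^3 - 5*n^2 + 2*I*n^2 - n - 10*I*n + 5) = 1/(n - 5)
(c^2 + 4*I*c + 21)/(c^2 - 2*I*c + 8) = (c^2 + 4*I*c + 21)/(c^2 - 2*I*c + 8)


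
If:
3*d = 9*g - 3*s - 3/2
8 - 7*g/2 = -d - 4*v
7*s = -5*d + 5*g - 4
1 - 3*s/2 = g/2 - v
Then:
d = 31/188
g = -1/94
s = -131/188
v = -771/376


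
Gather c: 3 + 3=6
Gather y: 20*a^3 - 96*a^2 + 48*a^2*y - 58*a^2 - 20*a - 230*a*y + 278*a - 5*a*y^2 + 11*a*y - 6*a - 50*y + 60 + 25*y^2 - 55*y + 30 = 20*a^3 - 154*a^2 + 252*a + y^2*(25 - 5*a) + y*(48*a^2 - 219*a - 105) + 90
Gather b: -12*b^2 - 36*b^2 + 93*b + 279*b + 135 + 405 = -48*b^2 + 372*b + 540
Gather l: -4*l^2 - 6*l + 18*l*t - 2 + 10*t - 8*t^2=-4*l^2 + l*(18*t - 6) - 8*t^2 + 10*t - 2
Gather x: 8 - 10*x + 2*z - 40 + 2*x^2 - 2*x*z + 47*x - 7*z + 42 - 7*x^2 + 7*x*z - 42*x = -5*x^2 + x*(5*z - 5) - 5*z + 10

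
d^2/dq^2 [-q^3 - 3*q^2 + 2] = -6*q - 6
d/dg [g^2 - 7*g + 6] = 2*g - 7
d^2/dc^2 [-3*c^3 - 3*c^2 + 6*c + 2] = -18*c - 6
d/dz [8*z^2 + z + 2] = 16*z + 1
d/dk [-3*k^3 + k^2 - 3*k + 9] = -9*k^2 + 2*k - 3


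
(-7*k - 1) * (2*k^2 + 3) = -14*k^3 - 2*k^2 - 21*k - 3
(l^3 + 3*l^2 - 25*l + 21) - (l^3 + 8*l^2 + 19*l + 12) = -5*l^2 - 44*l + 9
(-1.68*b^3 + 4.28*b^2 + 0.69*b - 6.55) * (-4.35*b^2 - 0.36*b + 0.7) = 7.308*b^5 - 18.0132*b^4 - 5.7183*b^3 + 31.2401*b^2 + 2.841*b - 4.585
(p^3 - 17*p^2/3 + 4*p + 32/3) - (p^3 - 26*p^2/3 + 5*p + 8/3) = 3*p^2 - p + 8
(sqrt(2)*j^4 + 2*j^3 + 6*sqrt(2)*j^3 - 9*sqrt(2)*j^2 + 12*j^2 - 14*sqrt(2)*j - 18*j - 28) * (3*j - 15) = 3*sqrt(2)*j^5 + 3*sqrt(2)*j^4 + 6*j^4 - 117*sqrt(2)*j^3 + 6*j^3 - 234*j^2 + 93*sqrt(2)*j^2 + 186*j + 210*sqrt(2)*j + 420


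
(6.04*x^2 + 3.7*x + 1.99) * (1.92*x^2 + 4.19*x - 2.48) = 11.5968*x^4 + 32.4116*x^3 + 4.3446*x^2 - 0.837899999999999*x - 4.9352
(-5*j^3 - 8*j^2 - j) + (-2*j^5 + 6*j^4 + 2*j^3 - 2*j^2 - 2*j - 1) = -2*j^5 + 6*j^4 - 3*j^3 - 10*j^2 - 3*j - 1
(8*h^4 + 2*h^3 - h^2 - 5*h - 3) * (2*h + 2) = 16*h^5 + 20*h^4 + 2*h^3 - 12*h^2 - 16*h - 6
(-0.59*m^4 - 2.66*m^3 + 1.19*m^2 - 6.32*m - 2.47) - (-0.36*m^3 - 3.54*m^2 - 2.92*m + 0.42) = -0.59*m^4 - 2.3*m^3 + 4.73*m^2 - 3.4*m - 2.89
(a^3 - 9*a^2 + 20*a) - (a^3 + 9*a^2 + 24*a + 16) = -18*a^2 - 4*a - 16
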